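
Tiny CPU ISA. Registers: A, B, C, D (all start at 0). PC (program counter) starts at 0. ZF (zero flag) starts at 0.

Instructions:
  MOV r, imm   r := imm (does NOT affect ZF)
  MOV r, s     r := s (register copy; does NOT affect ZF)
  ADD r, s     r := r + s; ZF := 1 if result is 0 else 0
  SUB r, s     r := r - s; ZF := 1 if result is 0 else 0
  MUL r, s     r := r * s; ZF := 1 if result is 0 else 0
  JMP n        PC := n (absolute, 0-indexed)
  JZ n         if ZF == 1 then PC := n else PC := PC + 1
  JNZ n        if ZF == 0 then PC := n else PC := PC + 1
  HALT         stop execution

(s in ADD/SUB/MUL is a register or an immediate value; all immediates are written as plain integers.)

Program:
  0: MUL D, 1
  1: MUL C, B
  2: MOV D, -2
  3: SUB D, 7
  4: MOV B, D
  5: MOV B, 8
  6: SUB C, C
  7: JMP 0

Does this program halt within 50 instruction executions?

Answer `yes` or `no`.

Step 1: PC=0 exec 'MUL D, 1'. After: A=0 B=0 C=0 D=0 ZF=1 PC=1
Step 2: PC=1 exec 'MUL C, B'. After: A=0 B=0 C=0 D=0 ZF=1 PC=2
Step 3: PC=2 exec 'MOV D, -2'. After: A=0 B=0 C=0 D=-2 ZF=1 PC=3
Step 4: PC=3 exec 'SUB D, 7'. After: A=0 B=0 C=0 D=-9 ZF=0 PC=4
Step 5: PC=4 exec 'MOV B, D'. After: A=0 B=-9 C=0 D=-9 ZF=0 PC=5
Step 6: PC=5 exec 'MOV B, 8'. After: A=0 B=8 C=0 D=-9 ZF=0 PC=6
Step 7: PC=6 exec 'SUB C, C'. After: A=0 B=8 C=0 D=-9 ZF=1 PC=7
Step 8: PC=7 exec 'JMP 0'. After: A=0 B=8 C=0 D=-9 ZF=1 PC=0
Step 9: PC=0 exec 'MUL D, 1'. After: A=0 B=8 C=0 D=-9 ZF=0 PC=1
Step 10: PC=1 exec 'MUL C, B'. After: A=0 B=8 C=0 D=-9 ZF=1 PC=2
Step 11: PC=2 exec 'MOV D, -2'. After: A=0 B=8 C=0 D=-2 ZF=1 PC=3
Step 12: PC=3 exec 'SUB D, 7'. After: A=0 B=8 C=0 D=-9 ZF=0 PC=4
Step 13: PC=4 exec 'MOV B, D'. After: A=0 B=-9 C=0 D=-9 ZF=0 PC=5
State after step 13 equals state after step 5: the program is in a cycle of length 8 and will never halt.

Answer: no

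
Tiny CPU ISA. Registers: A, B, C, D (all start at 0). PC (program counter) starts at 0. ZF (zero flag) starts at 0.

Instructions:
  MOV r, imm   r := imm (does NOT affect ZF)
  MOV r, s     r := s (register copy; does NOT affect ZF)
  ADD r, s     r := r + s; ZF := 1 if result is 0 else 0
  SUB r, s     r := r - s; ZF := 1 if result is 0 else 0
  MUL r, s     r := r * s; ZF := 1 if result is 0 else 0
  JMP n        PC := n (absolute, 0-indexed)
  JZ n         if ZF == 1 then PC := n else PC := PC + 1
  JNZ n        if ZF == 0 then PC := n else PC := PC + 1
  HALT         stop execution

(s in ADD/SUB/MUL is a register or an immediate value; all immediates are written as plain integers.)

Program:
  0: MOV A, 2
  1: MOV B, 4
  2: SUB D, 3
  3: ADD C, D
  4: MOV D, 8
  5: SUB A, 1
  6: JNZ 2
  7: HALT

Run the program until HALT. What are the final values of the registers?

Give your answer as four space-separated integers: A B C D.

Step 1: PC=0 exec 'MOV A, 2'. After: A=2 B=0 C=0 D=0 ZF=0 PC=1
Step 2: PC=1 exec 'MOV B, 4'. After: A=2 B=4 C=0 D=0 ZF=0 PC=2
Step 3: PC=2 exec 'SUB D, 3'. After: A=2 B=4 C=0 D=-3 ZF=0 PC=3
Step 4: PC=3 exec 'ADD C, D'. After: A=2 B=4 C=-3 D=-3 ZF=0 PC=4
Step 5: PC=4 exec 'MOV D, 8'. After: A=2 B=4 C=-3 D=8 ZF=0 PC=5
Step 6: PC=5 exec 'SUB A, 1'. After: A=1 B=4 C=-3 D=8 ZF=0 PC=6
Step 7: PC=6 exec 'JNZ 2'. After: A=1 B=4 C=-3 D=8 ZF=0 PC=2
Step 8: PC=2 exec 'SUB D, 3'. After: A=1 B=4 C=-3 D=5 ZF=0 PC=3
Step 9: PC=3 exec 'ADD C, D'. After: A=1 B=4 C=2 D=5 ZF=0 PC=4
Step 10: PC=4 exec 'MOV D, 8'. After: A=1 B=4 C=2 D=8 ZF=0 PC=5
Step 11: PC=5 exec 'SUB A, 1'. After: A=0 B=4 C=2 D=8 ZF=1 PC=6
Step 12: PC=6 exec 'JNZ 2'. After: A=0 B=4 C=2 D=8 ZF=1 PC=7
Step 13: PC=7 exec 'HALT'. After: A=0 B=4 C=2 D=8 ZF=1 PC=7 HALTED

Answer: 0 4 2 8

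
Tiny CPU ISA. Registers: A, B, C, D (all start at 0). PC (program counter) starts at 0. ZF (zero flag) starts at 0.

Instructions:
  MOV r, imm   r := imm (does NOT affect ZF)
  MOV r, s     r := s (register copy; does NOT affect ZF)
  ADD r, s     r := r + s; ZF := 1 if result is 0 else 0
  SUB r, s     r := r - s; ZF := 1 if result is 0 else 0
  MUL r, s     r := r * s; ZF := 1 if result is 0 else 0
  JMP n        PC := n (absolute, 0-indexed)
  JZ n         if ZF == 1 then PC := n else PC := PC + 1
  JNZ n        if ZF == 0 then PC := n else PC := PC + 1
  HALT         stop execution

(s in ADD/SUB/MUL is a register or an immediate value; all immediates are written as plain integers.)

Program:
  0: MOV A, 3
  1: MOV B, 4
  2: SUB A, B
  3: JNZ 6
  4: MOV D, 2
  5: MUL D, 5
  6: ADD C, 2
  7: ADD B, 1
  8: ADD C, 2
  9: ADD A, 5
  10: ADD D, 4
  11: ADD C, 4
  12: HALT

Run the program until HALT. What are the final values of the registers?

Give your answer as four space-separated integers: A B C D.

Answer: 4 5 8 4

Derivation:
Step 1: PC=0 exec 'MOV A, 3'. After: A=3 B=0 C=0 D=0 ZF=0 PC=1
Step 2: PC=1 exec 'MOV B, 4'. After: A=3 B=4 C=0 D=0 ZF=0 PC=2
Step 3: PC=2 exec 'SUB A, B'. After: A=-1 B=4 C=0 D=0 ZF=0 PC=3
Step 4: PC=3 exec 'JNZ 6'. After: A=-1 B=4 C=0 D=0 ZF=0 PC=6
Step 5: PC=6 exec 'ADD C, 2'. After: A=-1 B=4 C=2 D=0 ZF=0 PC=7
Step 6: PC=7 exec 'ADD B, 1'. After: A=-1 B=5 C=2 D=0 ZF=0 PC=8
Step 7: PC=8 exec 'ADD C, 2'. After: A=-1 B=5 C=4 D=0 ZF=0 PC=9
Step 8: PC=9 exec 'ADD A, 5'. After: A=4 B=5 C=4 D=0 ZF=0 PC=10
Step 9: PC=10 exec 'ADD D, 4'. After: A=4 B=5 C=4 D=4 ZF=0 PC=11
Step 10: PC=11 exec 'ADD C, 4'. After: A=4 B=5 C=8 D=4 ZF=0 PC=12
Step 11: PC=12 exec 'HALT'. After: A=4 B=5 C=8 D=4 ZF=0 PC=12 HALTED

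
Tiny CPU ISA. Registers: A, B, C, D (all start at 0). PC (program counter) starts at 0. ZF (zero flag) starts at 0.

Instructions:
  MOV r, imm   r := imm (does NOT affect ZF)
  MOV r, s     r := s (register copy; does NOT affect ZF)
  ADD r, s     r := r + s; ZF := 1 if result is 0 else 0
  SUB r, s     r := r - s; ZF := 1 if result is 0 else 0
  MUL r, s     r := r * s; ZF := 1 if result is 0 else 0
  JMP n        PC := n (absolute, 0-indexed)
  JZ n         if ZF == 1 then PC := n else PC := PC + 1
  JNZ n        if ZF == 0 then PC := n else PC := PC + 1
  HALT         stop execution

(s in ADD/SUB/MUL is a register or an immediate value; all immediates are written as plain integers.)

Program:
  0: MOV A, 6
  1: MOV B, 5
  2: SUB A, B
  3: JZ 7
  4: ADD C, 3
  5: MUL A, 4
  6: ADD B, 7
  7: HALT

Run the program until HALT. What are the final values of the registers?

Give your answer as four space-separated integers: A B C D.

Step 1: PC=0 exec 'MOV A, 6'. After: A=6 B=0 C=0 D=0 ZF=0 PC=1
Step 2: PC=1 exec 'MOV B, 5'. After: A=6 B=5 C=0 D=0 ZF=0 PC=2
Step 3: PC=2 exec 'SUB A, B'. After: A=1 B=5 C=0 D=0 ZF=0 PC=3
Step 4: PC=3 exec 'JZ 7'. After: A=1 B=5 C=0 D=0 ZF=0 PC=4
Step 5: PC=4 exec 'ADD C, 3'. After: A=1 B=5 C=3 D=0 ZF=0 PC=5
Step 6: PC=5 exec 'MUL A, 4'. After: A=4 B=5 C=3 D=0 ZF=0 PC=6
Step 7: PC=6 exec 'ADD B, 7'. After: A=4 B=12 C=3 D=0 ZF=0 PC=7
Step 8: PC=7 exec 'HALT'. After: A=4 B=12 C=3 D=0 ZF=0 PC=7 HALTED

Answer: 4 12 3 0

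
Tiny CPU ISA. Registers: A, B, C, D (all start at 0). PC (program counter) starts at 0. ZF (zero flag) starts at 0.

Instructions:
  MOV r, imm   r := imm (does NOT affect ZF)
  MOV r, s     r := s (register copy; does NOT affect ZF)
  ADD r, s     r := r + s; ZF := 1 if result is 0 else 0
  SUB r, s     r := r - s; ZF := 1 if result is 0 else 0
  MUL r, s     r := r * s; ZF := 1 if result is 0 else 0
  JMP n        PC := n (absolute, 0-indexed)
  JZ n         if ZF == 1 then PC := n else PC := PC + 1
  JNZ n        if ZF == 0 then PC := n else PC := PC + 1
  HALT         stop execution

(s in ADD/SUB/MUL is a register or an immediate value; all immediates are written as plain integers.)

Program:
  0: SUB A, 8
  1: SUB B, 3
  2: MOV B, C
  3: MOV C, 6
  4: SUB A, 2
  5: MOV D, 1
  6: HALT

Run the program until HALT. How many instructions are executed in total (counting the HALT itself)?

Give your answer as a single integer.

Answer: 7

Derivation:
Step 1: PC=0 exec 'SUB A, 8'. After: A=-8 B=0 C=0 D=0 ZF=0 PC=1
Step 2: PC=1 exec 'SUB B, 3'. After: A=-8 B=-3 C=0 D=0 ZF=0 PC=2
Step 3: PC=2 exec 'MOV B, C'. After: A=-8 B=0 C=0 D=0 ZF=0 PC=3
Step 4: PC=3 exec 'MOV C, 6'. After: A=-8 B=0 C=6 D=0 ZF=0 PC=4
Step 5: PC=4 exec 'SUB A, 2'. After: A=-10 B=0 C=6 D=0 ZF=0 PC=5
Step 6: PC=5 exec 'MOV D, 1'. After: A=-10 B=0 C=6 D=1 ZF=0 PC=6
Step 7: PC=6 exec 'HALT'. After: A=-10 B=0 C=6 D=1 ZF=0 PC=6 HALTED
Total instructions executed: 7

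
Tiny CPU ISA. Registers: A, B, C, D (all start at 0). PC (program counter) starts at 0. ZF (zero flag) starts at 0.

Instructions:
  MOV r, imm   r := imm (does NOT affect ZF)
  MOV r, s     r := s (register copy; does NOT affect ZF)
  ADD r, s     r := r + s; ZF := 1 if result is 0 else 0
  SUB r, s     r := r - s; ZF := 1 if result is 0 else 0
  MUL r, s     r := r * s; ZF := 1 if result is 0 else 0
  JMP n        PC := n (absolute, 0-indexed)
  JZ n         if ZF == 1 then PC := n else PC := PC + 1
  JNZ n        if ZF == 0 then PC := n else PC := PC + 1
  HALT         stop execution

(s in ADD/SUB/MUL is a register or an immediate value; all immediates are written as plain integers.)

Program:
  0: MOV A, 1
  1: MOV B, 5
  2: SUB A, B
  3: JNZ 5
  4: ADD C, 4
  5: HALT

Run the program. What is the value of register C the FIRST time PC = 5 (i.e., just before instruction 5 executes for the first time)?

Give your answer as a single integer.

Step 1: PC=0 exec 'MOV A, 1'. After: A=1 B=0 C=0 D=0 ZF=0 PC=1
Step 2: PC=1 exec 'MOV B, 5'. After: A=1 B=5 C=0 D=0 ZF=0 PC=2
Step 3: PC=2 exec 'SUB A, B'. After: A=-4 B=5 C=0 D=0 ZF=0 PC=3
Step 4: PC=3 exec 'JNZ 5'. After: A=-4 B=5 C=0 D=0 ZF=0 PC=5
First time PC=5: C=0

0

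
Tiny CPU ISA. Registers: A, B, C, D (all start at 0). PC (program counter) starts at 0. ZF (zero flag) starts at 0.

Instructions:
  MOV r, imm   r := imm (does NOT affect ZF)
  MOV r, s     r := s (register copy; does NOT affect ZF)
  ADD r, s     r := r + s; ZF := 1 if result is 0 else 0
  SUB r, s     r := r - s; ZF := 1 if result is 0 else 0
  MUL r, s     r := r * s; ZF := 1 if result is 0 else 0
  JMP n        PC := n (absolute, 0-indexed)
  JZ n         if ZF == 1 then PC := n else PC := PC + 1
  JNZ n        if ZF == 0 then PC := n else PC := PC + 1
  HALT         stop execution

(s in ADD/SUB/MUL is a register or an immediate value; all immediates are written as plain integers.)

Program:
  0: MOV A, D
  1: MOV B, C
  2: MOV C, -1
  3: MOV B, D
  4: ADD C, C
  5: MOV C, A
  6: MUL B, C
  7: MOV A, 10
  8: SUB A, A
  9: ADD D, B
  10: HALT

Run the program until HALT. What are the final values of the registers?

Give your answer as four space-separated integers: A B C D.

Step 1: PC=0 exec 'MOV A, D'. After: A=0 B=0 C=0 D=0 ZF=0 PC=1
Step 2: PC=1 exec 'MOV B, C'. After: A=0 B=0 C=0 D=0 ZF=0 PC=2
Step 3: PC=2 exec 'MOV C, -1'. After: A=0 B=0 C=-1 D=0 ZF=0 PC=3
Step 4: PC=3 exec 'MOV B, D'. After: A=0 B=0 C=-1 D=0 ZF=0 PC=4
Step 5: PC=4 exec 'ADD C, C'. After: A=0 B=0 C=-2 D=0 ZF=0 PC=5
Step 6: PC=5 exec 'MOV C, A'. After: A=0 B=0 C=0 D=0 ZF=0 PC=6
Step 7: PC=6 exec 'MUL B, C'. After: A=0 B=0 C=0 D=0 ZF=1 PC=7
Step 8: PC=7 exec 'MOV A, 10'. After: A=10 B=0 C=0 D=0 ZF=1 PC=8
Step 9: PC=8 exec 'SUB A, A'. After: A=0 B=0 C=0 D=0 ZF=1 PC=9
Step 10: PC=9 exec 'ADD D, B'. After: A=0 B=0 C=0 D=0 ZF=1 PC=10
Step 11: PC=10 exec 'HALT'. After: A=0 B=0 C=0 D=0 ZF=1 PC=10 HALTED

Answer: 0 0 0 0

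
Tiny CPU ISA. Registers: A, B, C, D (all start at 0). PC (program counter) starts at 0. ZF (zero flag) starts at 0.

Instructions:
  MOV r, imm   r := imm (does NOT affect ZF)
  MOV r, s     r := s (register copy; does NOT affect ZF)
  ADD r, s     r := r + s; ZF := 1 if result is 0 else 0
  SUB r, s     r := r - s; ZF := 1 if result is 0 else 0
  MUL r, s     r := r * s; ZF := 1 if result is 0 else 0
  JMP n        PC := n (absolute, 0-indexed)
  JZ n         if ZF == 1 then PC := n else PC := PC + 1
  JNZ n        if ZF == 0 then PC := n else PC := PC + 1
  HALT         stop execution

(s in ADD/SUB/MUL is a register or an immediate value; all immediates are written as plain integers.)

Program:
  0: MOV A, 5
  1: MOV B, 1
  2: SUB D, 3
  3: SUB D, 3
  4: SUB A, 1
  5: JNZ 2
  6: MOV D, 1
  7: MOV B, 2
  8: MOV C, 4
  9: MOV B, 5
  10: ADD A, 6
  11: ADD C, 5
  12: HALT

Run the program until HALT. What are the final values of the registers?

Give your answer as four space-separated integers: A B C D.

Answer: 6 5 9 1

Derivation:
Step 1: PC=0 exec 'MOV A, 5'. After: A=5 B=0 C=0 D=0 ZF=0 PC=1
Step 2: PC=1 exec 'MOV B, 1'. After: A=5 B=1 C=0 D=0 ZF=0 PC=2
Step 3: PC=2 exec 'SUB D, 3'. After: A=5 B=1 C=0 D=-3 ZF=0 PC=3
Step 4: PC=3 exec 'SUB D, 3'. After: A=5 B=1 C=0 D=-6 ZF=0 PC=4
Step 5: PC=4 exec 'SUB A, 1'. After: A=4 B=1 C=0 D=-6 ZF=0 PC=5
Step 6: PC=5 exec 'JNZ 2'. After: A=4 B=1 C=0 D=-6 ZF=0 PC=2
Step 7: PC=2 exec 'SUB D, 3'. After: A=4 B=1 C=0 D=-9 ZF=0 PC=3
Step 8: PC=3 exec 'SUB D, 3'. After: A=4 B=1 C=0 D=-12 ZF=0 PC=4
Step 9: PC=4 exec 'SUB A, 1'. After: A=3 B=1 C=0 D=-12 ZF=0 PC=5
Step 10: PC=5 exec 'JNZ 2'. After: A=3 B=1 C=0 D=-12 ZF=0 PC=2
Step 11: PC=2 exec 'SUB D, 3'. After: A=3 B=1 C=0 D=-15 ZF=0 PC=3
Step 12: PC=3 exec 'SUB D, 3'. After: A=3 B=1 C=0 D=-18 ZF=0 PC=4
Step 13: PC=4 exec 'SUB A, 1'. After: A=2 B=1 C=0 D=-18 ZF=0 PC=5
Step 14: PC=5 exec 'JNZ 2'. After: A=2 B=1 C=0 D=-18 ZF=0 PC=2
Step 15: PC=2 exec 'SUB D, 3'. After: A=2 B=1 C=0 D=-21 ZF=0 PC=3
Step 16: PC=3 exec 'SUB D, 3'. After: A=2 B=1 C=0 D=-24 ZF=0 PC=4
Step 17: PC=4 exec 'SUB A, 1'. After: A=1 B=1 C=0 D=-24 ZF=0 PC=5
Step 18: PC=5 exec 'JNZ 2'. After: A=1 B=1 C=0 D=-24 ZF=0 PC=2
Step 19: PC=2 exec 'SUB D, 3'. After: A=1 B=1 C=0 D=-27 ZF=0 PC=3
Step 20: PC=3 exec 'SUB D, 3'. After: A=1 B=1 C=0 D=-30 ZF=0 PC=4
Step 21: PC=4 exec 'SUB A, 1'. After: A=0 B=1 C=0 D=-30 ZF=1 PC=5
Step 22: PC=5 exec 'JNZ 2'. After: A=0 B=1 C=0 D=-30 ZF=1 PC=6
Step 23: PC=6 exec 'MOV D, 1'. After: A=0 B=1 C=0 D=1 ZF=1 PC=7
Step 24: PC=7 exec 'MOV B, 2'. After: A=0 B=2 C=0 D=1 ZF=1 PC=8
Step 25: PC=8 exec 'MOV C, 4'. After: A=0 B=2 C=4 D=1 ZF=1 PC=9
Step 26: PC=9 exec 'MOV B, 5'. After: A=0 B=5 C=4 D=1 ZF=1 PC=10
Step 27: PC=10 exec 'ADD A, 6'. After: A=6 B=5 C=4 D=1 ZF=0 PC=11
Step 28: PC=11 exec 'ADD C, 5'. After: A=6 B=5 C=9 D=1 ZF=0 PC=12
Step 29: PC=12 exec 'HALT'. After: A=6 B=5 C=9 D=1 ZF=0 PC=12 HALTED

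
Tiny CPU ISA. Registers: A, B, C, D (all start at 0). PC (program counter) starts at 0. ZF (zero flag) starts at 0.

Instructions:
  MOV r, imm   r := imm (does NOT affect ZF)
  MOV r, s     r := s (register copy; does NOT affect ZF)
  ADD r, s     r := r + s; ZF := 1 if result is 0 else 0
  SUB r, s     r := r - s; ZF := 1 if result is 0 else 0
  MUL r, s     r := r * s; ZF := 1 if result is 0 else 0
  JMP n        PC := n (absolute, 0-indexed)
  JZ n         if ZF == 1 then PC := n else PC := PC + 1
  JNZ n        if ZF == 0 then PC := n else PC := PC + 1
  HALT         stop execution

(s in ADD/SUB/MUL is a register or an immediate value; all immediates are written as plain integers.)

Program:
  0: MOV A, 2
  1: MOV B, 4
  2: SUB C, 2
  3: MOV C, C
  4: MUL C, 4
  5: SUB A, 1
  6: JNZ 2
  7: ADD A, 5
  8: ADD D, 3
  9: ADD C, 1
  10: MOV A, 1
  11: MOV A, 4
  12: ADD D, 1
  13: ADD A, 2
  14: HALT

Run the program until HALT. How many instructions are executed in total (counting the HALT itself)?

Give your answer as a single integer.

Answer: 20

Derivation:
Step 1: PC=0 exec 'MOV A, 2'. After: A=2 B=0 C=0 D=0 ZF=0 PC=1
Step 2: PC=1 exec 'MOV B, 4'. After: A=2 B=4 C=0 D=0 ZF=0 PC=2
Step 3: PC=2 exec 'SUB C, 2'. After: A=2 B=4 C=-2 D=0 ZF=0 PC=3
Step 4: PC=3 exec 'MOV C, C'. After: A=2 B=4 C=-2 D=0 ZF=0 PC=4
Step 5: PC=4 exec 'MUL C, 4'. After: A=2 B=4 C=-8 D=0 ZF=0 PC=5
Step 6: PC=5 exec 'SUB A, 1'. After: A=1 B=4 C=-8 D=0 ZF=0 PC=6
Step 7: PC=6 exec 'JNZ 2'. After: A=1 B=4 C=-8 D=0 ZF=0 PC=2
Step 8: PC=2 exec 'SUB C, 2'. After: A=1 B=4 C=-10 D=0 ZF=0 PC=3
Step 9: PC=3 exec 'MOV C, C'. After: A=1 B=4 C=-10 D=0 ZF=0 PC=4
Step 10: PC=4 exec 'MUL C, 4'. After: A=1 B=4 C=-40 D=0 ZF=0 PC=5
Step 11: PC=5 exec 'SUB A, 1'. After: A=0 B=4 C=-40 D=0 ZF=1 PC=6
Step 12: PC=6 exec 'JNZ 2'. After: A=0 B=4 C=-40 D=0 ZF=1 PC=7
Step 13: PC=7 exec 'ADD A, 5'. After: A=5 B=4 C=-40 D=0 ZF=0 PC=8
Step 14: PC=8 exec 'ADD D, 3'. After: A=5 B=4 C=-40 D=3 ZF=0 PC=9
Step 15: PC=9 exec 'ADD C, 1'. After: A=5 B=4 C=-39 D=3 ZF=0 PC=10
Step 16: PC=10 exec 'MOV A, 1'. After: A=1 B=4 C=-39 D=3 ZF=0 PC=11
Step 17: PC=11 exec 'MOV A, 4'. After: A=4 B=4 C=-39 D=3 ZF=0 PC=12
Step 18: PC=12 exec 'ADD D, 1'. After: A=4 B=4 C=-39 D=4 ZF=0 PC=13
Step 19: PC=13 exec 'ADD A, 2'. After: A=6 B=4 C=-39 D=4 ZF=0 PC=14
Step 20: PC=14 exec 'HALT'. After: A=6 B=4 C=-39 D=4 ZF=0 PC=14 HALTED
Total instructions executed: 20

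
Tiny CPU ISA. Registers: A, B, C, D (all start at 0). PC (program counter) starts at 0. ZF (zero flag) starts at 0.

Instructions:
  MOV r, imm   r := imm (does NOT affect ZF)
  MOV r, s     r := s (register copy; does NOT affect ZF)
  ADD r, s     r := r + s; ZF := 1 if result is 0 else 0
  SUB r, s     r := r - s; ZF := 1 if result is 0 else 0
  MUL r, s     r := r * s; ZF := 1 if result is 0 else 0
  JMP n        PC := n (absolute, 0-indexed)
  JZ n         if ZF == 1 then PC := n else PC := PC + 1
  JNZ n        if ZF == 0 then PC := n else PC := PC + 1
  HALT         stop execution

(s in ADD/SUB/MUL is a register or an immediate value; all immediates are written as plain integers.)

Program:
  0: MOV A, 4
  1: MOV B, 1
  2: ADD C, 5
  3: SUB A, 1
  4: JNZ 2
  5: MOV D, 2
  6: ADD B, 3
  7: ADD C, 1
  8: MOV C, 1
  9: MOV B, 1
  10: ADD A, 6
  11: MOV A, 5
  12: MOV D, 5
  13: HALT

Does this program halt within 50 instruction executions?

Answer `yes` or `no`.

Step 1: PC=0 exec 'MOV A, 4'. After: A=4 B=0 C=0 D=0 ZF=0 PC=1
Step 2: PC=1 exec 'MOV B, 1'. After: A=4 B=1 C=0 D=0 ZF=0 PC=2
Step 3: PC=2 exec 'ADD C, 5'. After: A=4 B=1 C=5 D=0 ZF=0 PC=3
Step 4: PC=3 exec 'SUB A, 1'. After: A=3 B=1 C=5 D=0 ZF=0 PC=4
Step 5: PC=4 exec 'JNZ 2'. After: A=3 B=1 C=5 D=0 ZF=0 PC=2
Step 6: PC=2 exec 'ADD C, 5'. After: A=3 B=1 C=10 D=0 ZF=0 PC=3
Step 7: PC=3 exec 'SUB A, 1'. After: A=2 B=1 C=10 D=0 ZF=0 PC=4
Step 8: PC=4 exec 'JNZ 2'. After: A=2 B=1 C=10 D=0 ZF=0 PC=2
Step 9: PC=2 exec 'ADD C, 5'. After: A=2 B=1 C=15 D=0 ZF=0 PC=3
Step 10: PC=3 exec 'SUB A, 1'. After: A=1 B=1 C=15 D=0 ZF=0 PC=4
Step 11: PC=4 exec 'JNZ 2'. After: A=1 B=1 C=15 D=0 ZF=0 PC=2
Step 12: PC=2 exec 'ADD C, 5'. After: A=1 B=1 C=20 D=0 ZF=0 PC=3
Step 13: PC=3 exec 'SUB A, 1'. After: A=0 B=1 C=20 D=0 ZF=1 PC=4
Step 14: PC=4 exec 'JNZ 2'. After: A=0 B=1 C=20 D=0 ZF=1 PC=5
Step 15: PC=5 exec 'MOV D, 2'. After: A=0 B=1 C=20 D=2 ZF=1 PC=6
Step 16: PC=6 exec 'ADD B, 3'. After: A=0 B=4 C=20 D=2 ZF=0 PC=7
Step 17: PC=7 exec 'ADD C, 1'. After: A=0 B=4 C=21 D=2 ZF=0 PC=8
Step 18: PC=8 exec 'MOV C, 1'. After: A=0 B=4 C=1 D=2 ZF=0 PC=9
Step 19: PC=9 exec 'MOV B, 1'. After: A=0 B=1 C=1 D=2 ZF=0 PC=10
Step 20: PC=10 exec 'ADD A, 6'. After: A=6 B=1 C=1 D=2 ZF=0 PC=11
Step 21: PC=11 exec 'MOV A, 5'. After: A=5 B=1 C=1 D=2 ZF=0 PC=12
Step 22: PC=12 exec 'MOV D, 5'. After: A=5 B=1 C=1 D=5 ZF=0 PC=13
Step 23: PC=13 exec 'HALT'. After: A=5 B=1 C=1 D=5 ZF=0 PC=13 HALTED

Answer: yes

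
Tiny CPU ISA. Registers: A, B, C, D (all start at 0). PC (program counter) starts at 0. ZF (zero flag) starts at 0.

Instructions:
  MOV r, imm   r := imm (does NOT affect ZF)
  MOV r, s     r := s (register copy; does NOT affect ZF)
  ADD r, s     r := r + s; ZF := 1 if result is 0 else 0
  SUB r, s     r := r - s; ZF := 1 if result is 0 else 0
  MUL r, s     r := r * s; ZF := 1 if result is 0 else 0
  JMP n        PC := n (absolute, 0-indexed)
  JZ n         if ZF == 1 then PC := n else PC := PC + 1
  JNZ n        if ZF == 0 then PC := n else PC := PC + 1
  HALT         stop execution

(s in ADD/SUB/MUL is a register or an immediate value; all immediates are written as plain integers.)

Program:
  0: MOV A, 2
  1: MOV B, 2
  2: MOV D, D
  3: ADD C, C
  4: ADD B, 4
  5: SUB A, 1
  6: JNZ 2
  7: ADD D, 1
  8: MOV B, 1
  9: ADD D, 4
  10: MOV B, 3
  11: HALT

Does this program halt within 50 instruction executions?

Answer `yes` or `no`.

Step 1: PC=0 exec 'MOV A, 2'. After: A=2 B=0 C=0 D=0 ZF=0 PC=1
Step 2: PC=1 exec 'MOV B, 2'. After: A=2 B=2 C=0 D=0 ZF=0 PC=2
Step 3: PC=2 exec 'MOV D, D'. After: A=2 B=2 C=0 D=0 ZF=0 PC=3
Step 4: PC=3 exec 'ADD C, C'. After: A=2 B=2 C=0 D=0 ZF=1 PC=4
Step 5: PC=4 exec 'ADD B, 4'. After: A=2 B=6 C=0 D=0 ZF=0 PC=5
Step 6: PC=5 exec 'SUB A, 1'. After: A=1 B=6 C=0 D=0 ZF=0 PC=6
Step 7: PC=6 exec 'JNZ 2'. After: A=1 B=6 C=0 D=0 ZF=0 PC=2
Step 8: PC=2 exec 'MOV D, D'. After: A=1 B=6 C=0 D=0 ZF=0 PC=3
Step 9: PC=3 exec 'ADD C, C'. After: A=1 B=6 C=0 D=0 ZF=1 PC=4
Step 10: PC=4 exec 'ADD B, 4'. After: A=1 B=10 C=0 D=0 ZF=0 PC=5
Step 11: PC=5 exec 'SUB A, 1'. After: A=0 B=10 C=0 D=0 ZF=1 PC=6
Step 12: PC=6 exec 'JNZ 2'. After: A=0 B=10 C=0 D=0 ZF=1 PC=7
Step 13: PC=7 exec 'ADD D, 1'. After: A=0 B=10 C=0 D=1 ZF=0 PC=8
Step 14: PC=8 exec 'MOV B, 1'. After: A=0 B=1 C=0 D=1 ZF=0 PC=9
Step 15: PC=9 exec 'ADD D, 4'. After: A=0 B=1 C=0 D=5 ZF=0 PC=10
Step 16: PC=10 exec 'MOV B, 3'. After: A=0 B=3 C=0 D=5 ZF=0 PC=11
Step 17: PC=11 exec 'HALT'. After: A=0 B=3 C=0 D=5 ZF=0 PC=11 HALTED

Answer: yes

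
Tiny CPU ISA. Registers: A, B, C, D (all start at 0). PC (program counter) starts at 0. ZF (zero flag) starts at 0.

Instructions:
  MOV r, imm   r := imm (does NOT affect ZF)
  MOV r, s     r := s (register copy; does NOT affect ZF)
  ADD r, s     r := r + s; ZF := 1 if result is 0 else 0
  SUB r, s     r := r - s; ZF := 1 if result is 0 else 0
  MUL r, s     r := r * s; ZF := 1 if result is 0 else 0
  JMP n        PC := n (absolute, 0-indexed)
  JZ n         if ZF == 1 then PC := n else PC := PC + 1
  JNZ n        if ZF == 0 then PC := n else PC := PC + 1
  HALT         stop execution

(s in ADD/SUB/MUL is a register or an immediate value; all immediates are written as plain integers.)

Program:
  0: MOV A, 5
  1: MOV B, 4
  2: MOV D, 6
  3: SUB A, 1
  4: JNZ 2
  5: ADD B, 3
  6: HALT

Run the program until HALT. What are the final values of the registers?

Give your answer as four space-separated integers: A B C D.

Answer: 0 7 0 6

Derivation:
Step 1: PC=0 exec 'MOV A, 5'. After: A=5 B=0 C=0 D=0 ZF=0 PC=1
Step 2: PC=1 exec 'MOV B, 4'. After: A=5 B=4 C=0 D=0 ZF=0 PC=2
Step 3: PC=2 exec 'MOV D, 6'. After: A=5 B=4 C=0 D=6 ZF=0 PC=3
Step 4: PC=3 exec 'SUB A, 1'. After: A=4 B=4 C=0 D=6 ZF=0 PC=4
Step 5: PC=4 exec 'JNZ 2'. After: A=4 B=4 C=0 D=6 ZF=0 PC=2
Step 6: PC=2 exec 'MOV D, 6'. After: A=4 B=4 C=0 D=6 ZF=0 PC=3
Step 7: PC=3 exec 'SUB A, 1'. After: A=3 B=4 C=0 D=6 ZF=0 PC=4
Step 8: PC=4 exec 'JNZ 2'. After: A=3 B=4 C=0 D=6 ZF=0 PC=2
Step 9: PC=2 exec 'MOV D, 6'. After: A=3 B=4 C=0 D=6 ZF=0 PC=3
Step 10: PC=3 exec 'SUB A, 1'. After: A=2 B=4 C=0 D=6 ZF=0 PC=4
Step 11: PC=4 exec 'JNZ 2'. After: A=2 B=4 C=0 D=6 ZF=0 PC=2
Step 12: PC=2 exec 'MOV D, 6'. After: A=2 B=4 C=0 D=6 ZF=0 PC=3
Step 13: PC=3 exec 'SUB A, 1'. After: A=1 B=4 C=0 D=6 ZF=0 PC=4
Step 14: PC=4 exec 'JNZ 2'. After: A=1 B=4 C=0 D=6 ZF=0 PC=2
Step 15: PC=2 exec 'MOV D, 6'. After: A=1 B=4 C=0 D=6 ZF=0 PC=3
Step 16: PC=3 exec 'SUB A, 1'. After: A=0 B=4 C=0 D=6 ZF=1 PC=4
Step 17: PC=4 exec 'JNZ 2'. After: A=0 B=4 C=0 D=6 ZF=1 PC=5
Step 18: PC=5 exec 'ADD B, 3'. After: A=0 B=7 C=0 D=6 ZF=0 PC=6
Step 19: PC=6 exec 'HALT'. After: A=0 B=7 C=0 D=6 ZF=0 PC=6 HALTED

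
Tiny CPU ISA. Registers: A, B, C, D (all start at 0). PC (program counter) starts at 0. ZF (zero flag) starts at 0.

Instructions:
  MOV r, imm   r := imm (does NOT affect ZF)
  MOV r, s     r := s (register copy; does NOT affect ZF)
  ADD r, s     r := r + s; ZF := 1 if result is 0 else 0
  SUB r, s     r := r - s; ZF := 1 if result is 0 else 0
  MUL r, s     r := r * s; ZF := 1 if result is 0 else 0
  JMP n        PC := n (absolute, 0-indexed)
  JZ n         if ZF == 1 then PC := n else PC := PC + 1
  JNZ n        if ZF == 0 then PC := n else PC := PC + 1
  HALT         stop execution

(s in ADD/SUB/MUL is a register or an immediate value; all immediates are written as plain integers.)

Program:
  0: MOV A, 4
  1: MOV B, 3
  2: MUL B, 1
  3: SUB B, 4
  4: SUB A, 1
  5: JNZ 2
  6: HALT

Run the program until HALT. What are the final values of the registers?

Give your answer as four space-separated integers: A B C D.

Answer: 0 -13 0 0

Derivation:
Step 1: PC=0 exec 'MOV A, 4'. After: A=4 B=0 C=0 D=0 ZF=0 PC=1
Step 2: PC=1 exec 'MOV B, 3'. After: A=4 B=3 C=0 D=0 ZF=0 PC=2
Step 3: PC=2 exec 'MUL B, 1'. After: A=4 B=3 C=0 D=0 ZF=0 PC=3
Step 4: PC=3 exec 'SUB B, 4'. After: A=4 B=-1 C=0 D=0 ZF=0 PC=4
Step 5: PC=4 exec 'SUB A, 1'. After: A=3 B=-1 C=0 D=0 ZF=0 PC=5
Step 6: PC=5 exec 'JNZ 2'. After: A=3 B=-1 C=0 D=0 ZF=0 PC=2
Step 7: PC=2 exec 'MUL B, 1'. After: A=3 B=-1 C=0 D=0 ZF=0 PC=3
Step 8: PC=3 exec 'SUB B, 4'. After: A=3 B=-5 C=0 D=0 ZF=0 PC=4
Step 9: PC=4 exec 'SUB A, 1'. After: A=2 B=-5 C=0 D=0 ZF=0 PC=5
Step 10: PC=5 exec 'JNZ 2'. After: A=2 B=-5 C=0 D=0 ZF=0 PC=2
Step 11: PC=2 exec 'MUL B, 1'. After: A=2 B=-5 C=0 D=0 ZF=0 PC=3
Step 12: PC=3 exec 'SUB B, 4'. After: A=2 B=-9 C=0 D=0 ZF=0 PC=4
Step 13: PC=4 exec 'SUB A, 1'. After: A=1 B=-9 C=0 D=0 ZF=0 PC=5
Step 14: PC=5 exec 'JNZ 2'. After: A=1 B=-9 C=0 D=0 ZF=0 PC=2
Step 15: PC=2 exec 'MUL B, 1'. After: A=1 B=-9 C=0 D=0 ZF=0 PC=3
Step 16: PC=3 exec 'SUB B, 4'. After: A=1 B=-13 C=0 D=0 ZF=0 PC=4
Step 17: PC=4 exec 'SUB A, 1'. After: A=0 B=-13 C=0 D=0 ZF=1 PC=5
Step 18: PC=5 exec 'JNZ 2'. After: A=0 B=-13 C=0 D=0 ZF=1 PC=6
Step 19: PC=6 exec 'HALT'. After: A=0 B=-13 C=0 D=0 ZF=1 PC=6 HALTED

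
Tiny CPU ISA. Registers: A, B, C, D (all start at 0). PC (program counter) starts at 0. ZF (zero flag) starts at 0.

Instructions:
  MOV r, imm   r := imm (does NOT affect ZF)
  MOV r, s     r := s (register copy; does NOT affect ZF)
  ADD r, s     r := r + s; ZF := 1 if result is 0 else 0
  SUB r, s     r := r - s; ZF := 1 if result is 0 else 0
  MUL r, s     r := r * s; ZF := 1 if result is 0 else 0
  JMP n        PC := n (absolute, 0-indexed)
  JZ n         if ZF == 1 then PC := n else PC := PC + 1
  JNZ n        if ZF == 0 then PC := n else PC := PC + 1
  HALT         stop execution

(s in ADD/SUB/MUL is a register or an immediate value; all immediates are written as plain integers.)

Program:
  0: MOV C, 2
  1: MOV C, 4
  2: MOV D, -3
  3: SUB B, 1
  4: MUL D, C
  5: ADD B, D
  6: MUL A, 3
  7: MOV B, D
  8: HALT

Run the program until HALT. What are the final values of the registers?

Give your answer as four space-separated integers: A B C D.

Answer: 0 -12 4 -12

Derivation:
Step 1: PC=0 exec 'MOV C, 2'. After: A=0 B=0 C=2 D=0 ZF=0 PC=1
Step 2: PC=1 exec 'MOV C, 4'. After: A=0 B=0 C=4 D=0 ZF=0 PC=2
Step 3: PC=2 exec 'MOV D, -3'. After: A=0 B=0 C=4 D=-3 ZF=0 PC=3
Step 4: PC=3 exec 'SUB B, 1'. After: A=0 B=-1 C=4 D=-3 ZF=0 PC=4
Step 5: PC=4 exec 'MUL D, C'. After: A=0 B=-1 C=4 D=-12 ZF=0 PC=5
Step 6: PC=5 exec 'ADD B, D'. After: A=0 B=-13 C=4 D=-12 ZF=0 PC=6
Step 7: PC=6 exec 'MUL A, 3'. After: A=0 B=-13 C=4 D=-12 ZF=1 PC=7
Step 8: PC=7 exec 'MOV B, D'. After: A=0 B=-12 C=4 D=-12 ZF=1 PC=8
Step 9: PC=8 exec 'HALT'. After: A=0 B=-12 C=4 D=-12 ZF=1 PC=8 HALTED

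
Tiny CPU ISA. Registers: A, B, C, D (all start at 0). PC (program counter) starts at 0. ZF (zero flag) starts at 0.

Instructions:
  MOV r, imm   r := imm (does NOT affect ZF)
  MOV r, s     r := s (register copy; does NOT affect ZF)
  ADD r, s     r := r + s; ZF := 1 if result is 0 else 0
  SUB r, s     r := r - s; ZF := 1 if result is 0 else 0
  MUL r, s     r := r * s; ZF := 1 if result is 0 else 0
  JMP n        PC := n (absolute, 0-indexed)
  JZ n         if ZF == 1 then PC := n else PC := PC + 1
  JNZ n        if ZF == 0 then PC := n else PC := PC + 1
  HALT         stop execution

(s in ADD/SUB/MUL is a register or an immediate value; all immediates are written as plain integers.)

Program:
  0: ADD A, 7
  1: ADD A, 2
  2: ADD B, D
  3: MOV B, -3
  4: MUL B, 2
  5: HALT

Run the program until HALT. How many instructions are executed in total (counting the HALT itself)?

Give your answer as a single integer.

Answer: 6

Derivation:
Step 1: PC=0 exec 'ADD A, 7'. After: A=7 B=0 C=0 D=0 ZF=0 PC=1
Step 2: PC=1 exec 'ADD A, 2'. After: A=9 B=0 C=0 D=0 ZF=0 PC=2
Step 3: PC=2 exec 'ADD B, D'. After: A=9 B=0 C=0 D=0 ZF=1 PC=3
Step 4: PC=3 exec 'MOV B, -3'. After: A=9 B=-3 C=0 D=0 ZF=1 PC=4
Step 5: PC=4 exec 'MUL B, 2'. After: A=9 B=-6 C=0 D=0 ZF=0 PC=5
Step 6: PC=5 exec 'HALT'. After: A=9 B=-6 C=0 D=0 ZF=0 PC=5 HALTED
Total instructions executed: 6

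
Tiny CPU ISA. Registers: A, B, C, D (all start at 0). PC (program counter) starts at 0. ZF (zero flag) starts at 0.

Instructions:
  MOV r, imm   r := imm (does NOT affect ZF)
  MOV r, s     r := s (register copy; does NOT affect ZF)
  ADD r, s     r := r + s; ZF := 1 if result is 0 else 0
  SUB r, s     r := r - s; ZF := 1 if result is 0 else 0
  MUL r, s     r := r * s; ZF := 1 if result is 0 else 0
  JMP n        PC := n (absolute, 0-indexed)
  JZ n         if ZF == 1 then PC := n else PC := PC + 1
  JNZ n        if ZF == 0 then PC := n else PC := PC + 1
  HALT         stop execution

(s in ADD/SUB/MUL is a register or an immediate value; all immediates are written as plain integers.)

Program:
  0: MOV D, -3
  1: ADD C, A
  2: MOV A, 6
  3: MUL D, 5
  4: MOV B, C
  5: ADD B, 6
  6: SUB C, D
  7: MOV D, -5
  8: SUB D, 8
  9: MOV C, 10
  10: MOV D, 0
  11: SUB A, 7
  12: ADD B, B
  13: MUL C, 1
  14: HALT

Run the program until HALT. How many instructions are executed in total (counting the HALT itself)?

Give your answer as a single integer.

Step 1: PC=0 exec 'MOV D, -3'. After: A=0 B=0 C=0 D=-3 ZF=0 PC=1
Step 2: PC=1 exec 'ADD C, A'. After: A=0 B=0 C=0 D=-3 ZF=1 PC=2
Step 3: PC=2 exec 'MOV A, 6'. After: A=6 B=0 C=0 D=-3 ZF=1 PC=3
Step 4: PC=3 exec 'MUL D, 5'. After: A=6 B=0 C=0 D=-15 ZF=0 PC=4
Step 5: PC=4 exec 'MOV B, C'. After: A=6 B=0 C=0 D=-15 ZF=0 PC=5
Step 6: PC=5 exec 'ADD B, 6'. After: A=6 B=6 C=0 D=-15 ZF=0 PC=6
Step 7: PC=6 exec 'SUB C, D'. After: A=6 B=6 C=15 D=-15 ZF=0 PC=7
Step 8: PC=7 exec 'MOV D, -5'. After: A=6 B=6 C=15 D=-5 ZF=0 PC=8
Step 9: PC=8 exec 'SUB D, 8'. After: A=6 B=6 C=15 D=-13 ZF=0 PC=9
Step 10: PC=9 exec 'MOV C, 10'. After: A=6 B=6 C=10 D=-13 ZF=0 PC=10
Step 11: PC=10 exec 'MOV D, 0'. After: A=6 B=6 C=10 D=0 ZF=0 PC=11
Step 12: PC=11 exec 'SUB A, 7'. After: A=-1 B=6 C=10 D=0 ZF=0 PC=12
Step 13: PC=12 exec 'ADD B, B'. After: A=-1 B=12 C=10 D=0 ZF=0 PC=13
Step 14: PC=13 exec 'MUL C, 1'. After: A=-1 B=12 C=10 D=0 ZF=0 PC=14
Step 15: PC=14 exec 'HALT'. After: A=-1 B=12 C=10 D=0 ZF=0 PC=14 HALTED
Total instructions executed: 15

Answer: 15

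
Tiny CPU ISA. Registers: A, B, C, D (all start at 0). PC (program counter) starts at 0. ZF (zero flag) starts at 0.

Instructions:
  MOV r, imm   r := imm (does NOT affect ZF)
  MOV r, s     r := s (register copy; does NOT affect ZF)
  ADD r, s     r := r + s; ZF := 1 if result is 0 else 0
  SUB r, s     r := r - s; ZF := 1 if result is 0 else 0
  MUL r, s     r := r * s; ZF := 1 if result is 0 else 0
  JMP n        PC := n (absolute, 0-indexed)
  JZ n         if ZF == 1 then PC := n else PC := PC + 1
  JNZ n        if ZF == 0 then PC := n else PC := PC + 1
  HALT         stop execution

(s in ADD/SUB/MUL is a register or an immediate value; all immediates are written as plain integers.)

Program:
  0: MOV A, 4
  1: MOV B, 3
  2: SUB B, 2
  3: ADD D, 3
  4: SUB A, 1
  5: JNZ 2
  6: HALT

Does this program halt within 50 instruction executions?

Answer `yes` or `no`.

Step 1: PC=0 exec 'MOV A, 4'. After: A=4 B=0 C=0 D=0 ZF=0 PC=1
Step 2: PC=1 exec 'MOV B, 3'. After: A=4 B=3 C=0 D=0 ZF=0 PC=2
Step 3: PC=2 exec 'SUB B, 2'. After: A=4 B=1 C=0 D=0 ZF=0 PC=3
Step 4: PC=3 exec 'ADD D, 3'. After: A=4 B=1 C=0 D=3 ZF=0 PC=4
Step 5: PC=4 exec 'SUB A, 1'. After: A=3 B=1 C=0 D=3 ZF=0 PC=5
Step 6: PC=5 exec 'JNZ 2'. After: A=3 B=1 C=0 D=3 ZF=0 PC=2
Step 7: PC=2 exec 'SUB B, 2'. After: A=3 B=-1 C=0 D=3 ZF=0 PC=3
Step 8: PC=3 exec 'ADD D, 3'. After: A=3 B=-1 C=0 D=6 ZF=0 PC=4
Step 9: PC=4 exec 'SUB A, 1'. After: A=2 B=-1 C=0 D=6 ZF=0 PC=5
Step 10: PC=5 exec 'JNZ 2'. After: A=2 B=-1 C=0 D=6 ZF=0 PC=2
Step 11: PC=2 exec 'SUB B, 2'. After: A=2 B=-3 C=0 D=6 ZF=0 PC=3
Step 12: PC=3 exec 'ADD D, 3'. After: A=2 B=-3 C=0 D=9 ZF=0 PC=4
Step 13: PC=4 exec 'SUB A, 1'. After: A=1 B=-3 C=0 D=9 ZF=0 PC=5
Step 14: PC=5 exec 'JNZ 2'. After: A=1 B=-3 C=0 D=9 ZF=0 PC=2
Step 15: PC=2 exec 'SUB B, 2'. After: A=1 B=-5 C=0 D=9 ZF=0 PC=3
Step 16: PC=3 exec 'ADD D, 3'. After: A=1 B=-5 C=0 D=12 ZF=0 PC=4
Step 17: PC=4 exec 'SUB A, 1'. After: A=0 B=-5 C=0 D=12 ZF=1 PC=5
Step 18: PC=5 exec 'JNZ 2'. After: A=0 B=-5 C=0 D=12 ZF=1 PC=6
Step 19: PC=6 exec 'HALT'. After: A=0 B=-5 C=0 D=12 ZF=1 PC=6 HALTED

Answer: yes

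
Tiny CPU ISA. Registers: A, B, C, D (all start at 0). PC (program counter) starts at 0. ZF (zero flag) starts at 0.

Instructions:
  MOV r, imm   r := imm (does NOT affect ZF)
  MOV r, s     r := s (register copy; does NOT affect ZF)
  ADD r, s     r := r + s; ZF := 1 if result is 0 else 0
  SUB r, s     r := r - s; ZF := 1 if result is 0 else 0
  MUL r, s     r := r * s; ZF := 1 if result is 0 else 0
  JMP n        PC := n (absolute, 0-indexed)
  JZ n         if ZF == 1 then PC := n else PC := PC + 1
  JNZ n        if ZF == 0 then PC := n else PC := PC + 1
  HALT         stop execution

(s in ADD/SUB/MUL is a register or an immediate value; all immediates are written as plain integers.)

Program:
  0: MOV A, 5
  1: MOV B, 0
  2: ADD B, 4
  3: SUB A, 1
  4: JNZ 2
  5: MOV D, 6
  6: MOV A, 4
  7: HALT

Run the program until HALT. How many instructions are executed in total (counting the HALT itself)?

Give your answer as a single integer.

Step 1: PC=0 exec 'MOV A, 5'. After: A=5 B=0 C=0 D=0 ZF=0 PC=1
Step 2: PC=1 exec 'MOV B, 0'. After: A=5 B=0 C=0 D=0 ZF=0 PC=2
Step 3: PC=2 exec 'ADD B, 4'. After: A=5 B=4 C=0 D=0 ZF=0 PC=3
Step 4: PC=3 exec 'SUB A, 1'. After: A=4 B=4 C=0 D=0 ZF=0 PC=4
Step 5: PC=4 exec 'JNZ 2'. After: A=4 B=4 C=0 D=0 ZF=0 PC=2
Step 6: PC=2 exec 'ADD B, 4'. After: A=4 B=8 C=0 D=0 ZF=0 PC=3
Step 7: PC=3 exec 'SUB A, 1'. After: A=3 B=8 C=0 D=0 ZF=0 PC=4
Step 8: PC=4 exec 'JNZ 2'. After: A=3 B=8 C=0 D=0 ZF=0 PC=2
Step 9: PC=2 exec 'ADD B, 4'. After: A=3 B=12 C=0 D=0 ZF=0 PC=3
Step 10: PC=3 exec 'SUB A, 1'. After: A=2 B=12 C=0 D=0 ZF=0 PC=4
Step 11: PC=4 exec 'JNZ 2'. After: A=2 B=12 C=0 D=0 ZF=0 PC=2
Step 12: PC=2 exec 'ADD B, 4'. After: A=2 B=16 C=0 D=0 ZF=0 PC=3
Step 13: PC=3 exec 'SUB A, 1'. After: A=1 B=16 C=0 D=0 ZF=0 PC=4
Step 14: PC=4 exec 'JNZ 2'. After: A=1 B=16 C=0 D=0 ZF=0 PC=2
Step 15: PC=2 exec 'ADD B, 4'. After: A=1 B=20 C=0 D=0 ZF=0 PC=3
Step 16: PC=3 exec 'SUB A, 1'. After: A=0 B=20 C=0 D=0 ZF=1 PC=4
Step 17: PC=4 exec 'JNZ 2'. After: A=0 B=20 C=0 D=0 ZF=1 PC=5
Step 18: PC=5 exec 'MOV D, 6'. After: A=0 B=20 C=0 D=6 ZF=1 PC=6
Step 19: PC=6 exec 'MOV A, 4'. After: A=4 B=20 C=0 D=6 ZF=1 PC=7
Step 20: PC=7 exec 'HALT'. After: A=4 B=20 C=0 D=6 ZF=1 PC=7 HALTED
Total instructions executed: 20

Answer: 20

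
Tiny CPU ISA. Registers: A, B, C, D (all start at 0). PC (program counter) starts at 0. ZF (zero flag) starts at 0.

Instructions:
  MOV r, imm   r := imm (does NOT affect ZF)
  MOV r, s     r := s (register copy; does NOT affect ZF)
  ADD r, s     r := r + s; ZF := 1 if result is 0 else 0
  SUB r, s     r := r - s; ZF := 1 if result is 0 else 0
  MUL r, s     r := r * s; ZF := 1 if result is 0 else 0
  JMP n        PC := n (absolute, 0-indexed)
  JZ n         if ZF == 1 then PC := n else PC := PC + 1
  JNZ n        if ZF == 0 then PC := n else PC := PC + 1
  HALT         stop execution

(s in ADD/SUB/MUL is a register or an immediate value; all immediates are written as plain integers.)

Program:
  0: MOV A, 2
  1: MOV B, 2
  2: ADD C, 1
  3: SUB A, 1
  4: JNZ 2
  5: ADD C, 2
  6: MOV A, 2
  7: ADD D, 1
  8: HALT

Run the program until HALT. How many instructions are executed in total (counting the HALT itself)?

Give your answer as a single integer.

Answer: 12

Derivation:
Step 1: PC=0 exec 'MOV A, 2'. After: A=2 B=0 C=0 D=0 ZF=0 PC=1
Step 2: PC=1 exec 'MOV B, 2'. After: A=2 B=2 C=0 D=0 ZF=0 PC=2
Step 3: PC=2 exec 'ADD C, 1'. After: A=2 B=2 C=1 D=0 ZF=0 PC=3
Step 4: PC=3 exec 'SUB A, 1'. After: A=1 B=2 C=1 D=0 ZF=0 PC=4
Step 5: PC=4 exec 'JNZ 2'. After: A=1 B=2 C=1 D=0 ZF=0 PC=2
Step 6: PC=2 exec 'ADD C, 1'. After: A=1 B=2 C=2 D=0 ZF=0 PC=3
Step 7: PC=3 exec 'SUB A, 1'. After: A=0 B=2 C=2 D=0 ZF=1 PC=4
Step 8: PC=4 exec 'JNZ 2'. After: A=0 B=2 C=2 D=0 ZF=1 PC=5
Step 9: PC=5 exec 'ADD C, 2'. After: A=0 B=2 C=4 D=0 ZF=0 PC=6
Step 10: PC=6 exec 'MOV A, 2'. After: A=2 B=2 C=4 D=0 ZF=0 PC=7
Step 11: PC=7 exec 'ADD D, 1'. After: A=2 B=2 C=4 D=1 ZF=0 PC=8
Step 12: PC=8 exec 'HALT'. After: A=2 B=2 C=4 D=1 ZF=0 PC=8 HALTED
Total instructions executed: 12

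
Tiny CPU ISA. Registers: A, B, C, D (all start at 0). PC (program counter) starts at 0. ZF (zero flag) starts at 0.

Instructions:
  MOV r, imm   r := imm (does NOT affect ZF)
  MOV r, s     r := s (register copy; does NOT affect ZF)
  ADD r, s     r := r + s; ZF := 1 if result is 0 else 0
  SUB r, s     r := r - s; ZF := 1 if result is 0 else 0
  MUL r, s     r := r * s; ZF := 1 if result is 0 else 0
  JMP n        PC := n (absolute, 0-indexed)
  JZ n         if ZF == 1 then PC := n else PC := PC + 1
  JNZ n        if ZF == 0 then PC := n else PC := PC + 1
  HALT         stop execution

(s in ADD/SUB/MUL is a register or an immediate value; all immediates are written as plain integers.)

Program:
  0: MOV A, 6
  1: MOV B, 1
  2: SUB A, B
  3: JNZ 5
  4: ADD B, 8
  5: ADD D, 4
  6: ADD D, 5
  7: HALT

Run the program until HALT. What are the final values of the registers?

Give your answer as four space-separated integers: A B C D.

Step 1: PC=0 exec 'MOV A, 6'. After: A=6 B=0 C=0 D=0 ZF=0 PC=1
Step 2: PC=1 exec 'MOV B, 1'. After: A=6 B=1 C=0 D=0 ZF=0 PC=2
Step 3: PC=2 exec 'SUB A, B'. After: A=5 B=1 C=0 D=0 ZF=0 PC=3
Step 4: PC=3 exec 'JNZ 5'. After: A=5 B=1 C=0 D=0 ZF=0 PC=5
Step 5: PC=5 exec 'ADD D, 4'. After: A=5 B=1 C=0 D=4 ZF=0 PC=6
Step 6: PC=6 exec 'ADD D, 5'. After: A=5 B=1 C=0 D=9 ZF=0 PC=7
Step 7: PC=7 exec 'HALT'. After: A=5 B=1 C=0 D=9 ZF=0 PC=7 HALTED

Answer: 5 1 0 9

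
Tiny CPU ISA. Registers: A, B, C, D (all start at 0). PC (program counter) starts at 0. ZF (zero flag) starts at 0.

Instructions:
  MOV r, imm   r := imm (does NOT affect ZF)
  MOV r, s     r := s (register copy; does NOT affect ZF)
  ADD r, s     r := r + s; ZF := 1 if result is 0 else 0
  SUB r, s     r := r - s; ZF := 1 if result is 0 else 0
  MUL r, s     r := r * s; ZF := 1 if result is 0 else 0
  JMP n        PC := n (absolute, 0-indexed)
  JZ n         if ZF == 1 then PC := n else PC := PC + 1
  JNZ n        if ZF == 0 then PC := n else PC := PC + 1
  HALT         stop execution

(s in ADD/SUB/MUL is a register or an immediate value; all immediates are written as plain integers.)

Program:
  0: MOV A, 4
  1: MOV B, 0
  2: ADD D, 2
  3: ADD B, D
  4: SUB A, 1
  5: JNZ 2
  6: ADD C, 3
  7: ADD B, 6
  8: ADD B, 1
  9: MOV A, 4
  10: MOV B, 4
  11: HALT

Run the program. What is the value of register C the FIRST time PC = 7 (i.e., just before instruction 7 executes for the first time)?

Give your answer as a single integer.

Step 1: PC=0 exec 'MOV A, 4'. After: A=4 B=0 C=0 D=0 ZF=0 PC=1
Step 2: PC=1 exec 'MOV B, 0'. After: A=4 B=0 C=0 D=0 ZF=0 PC=2
Step 3: PC=2 exec 'ADD D, 2'. After: A=4 B=0 C=0 D=2 ZF=0 PC=3
Step 4: PC=3 exec 'ADD B, D'. After: A=4 B=2 C=0 D=2 ZF=0 PC=4
Step 5: PC=4 exec 'SUB A, 1'. After: A=3 B=2 C=0 D=2 ZF=0 PC=5
Step 6: PC=5 exec 'JNZ 2'. After: A=3 B=2 C=0 D=2 ZF=0 PC=2
Step 7: PC=2 exec 'ADD D, 2'. After: A=3 B=2 C=0 D=4 ZF=0 PC=3
Step 8: PC=3 exec 'ADD B, D'. After: A=3 B=6 C=0 D=4 ZF=0 PC=4
Step 9: PC=4 exec 'SUB A, 1'. After: A=2 B=6 C=0 D=4 ZF=0 PC=5
Step 10: PC=5 exec 'JNZ 2'. After: A=2 B=6 C=0 D=4 ZF=0 PC=2
Step 11: PC=2 exec 'ADD D, 2'. After: A=2 B=6 C=0 D=6 ZF=0 PC=3
Step 12: PC=3 exec 'ADD B, D'. After: A=2 B=12 C=0 D=6 ZF=0 PC=4
Step 13: PC=4 exec 'SUB A, 1'. After: A=1 B=12 C=0 D=6 ZF=0 PC=5
Step 14: PC=5 exec 'JNZ 2'. After: A=1 B=12 C=0 D=6 ZF=0 PC=2
Step 15: PC=2 exec 'ADD D, 2'. After: A=1 B=12 C=0 D=8 ZF=0 PC=3
Step 16: PC=3 exec 'ADD B, D'. After: A=1 B=20 C=0 D=8 ZF=0 PC=4
Step 17: PC=4 exec 'SUB A, 1'. After: A=0 B=20 C=0 D=8 ZF=1 PC=5
Step 18: PC=5 exec 'JNZ 2'. After: A=0 B=20 C=0 D=8 ZF=1 PC=6
Step 19: PC=6 exec 'ADD C, 3'. After: A=0 B=20 C=3 D=8 ZF=0 PC=7
First time PC=7: C=3

3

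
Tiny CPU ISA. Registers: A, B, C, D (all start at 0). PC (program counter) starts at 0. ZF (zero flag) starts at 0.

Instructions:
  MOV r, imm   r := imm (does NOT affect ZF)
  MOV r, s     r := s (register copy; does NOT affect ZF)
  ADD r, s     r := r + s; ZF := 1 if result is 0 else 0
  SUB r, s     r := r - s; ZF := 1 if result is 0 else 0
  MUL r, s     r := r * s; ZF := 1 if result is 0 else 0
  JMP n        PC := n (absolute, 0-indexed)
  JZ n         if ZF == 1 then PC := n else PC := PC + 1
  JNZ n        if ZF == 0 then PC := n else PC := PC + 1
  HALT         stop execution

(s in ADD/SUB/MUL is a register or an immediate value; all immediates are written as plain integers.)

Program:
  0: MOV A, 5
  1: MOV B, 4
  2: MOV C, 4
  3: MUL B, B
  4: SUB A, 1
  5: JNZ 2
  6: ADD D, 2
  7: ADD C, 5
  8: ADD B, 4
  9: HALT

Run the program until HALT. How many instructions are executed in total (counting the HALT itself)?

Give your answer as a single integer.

Answer: 26

Derivation:
Step 1: PC=0 exec 'MOV A, 5'. After: A=5 B=0 C=0 D=0 ZF=0 PC=1
Step 2: PC=1 exec 'MOV B, 4'. After: A=5 B=4 C=0 D=0 ZF=0 PC=2
Step 3: PC=2 exec 'MOV C, 4'. After: A=5 B=4 C=4 D=0 ZF=0 PC=3
Step 4: PC=3 exec 'MUL B, B'. After: A=5 B=16 C=4 D=0 ZF=0 PC=4
Step 5: PC=4 exec 'SUB A, 1'. After: A=4 B=16 C=4 D=0 ZF=0 PC=5
Step 6: PC=5 exec 'JNZ 2'. After: A=4 B=16 C=4 D=0 ZF=0 PC=2
Step 7: PC=2 exec 'MOV C, 4'. After: A=4 B=16 C=4 D=0 ZF=0 PC=3
Step 8: PC=3 exec 'MUL B, B'. After: A=4 B=256 C=4 D=0 ZF=0 PC=4
Step 9: PC=4 exec 'SUB A, 1'. After: A=3 B=256 C=4 D=0 ZF=0 PC=5
Step 10: PC=5 exec 'JNZ 2'. After: A=3 B=256 C=4 D=0 ZF=0 PC=2
Step 11: PC=2 exec 'MOV C, 4'. After: A=3 B=256 C=4 D=0 ZF=0 PC=3
Step 12: PC=3 exec 'MUL B, B'. After: A=3 B=65536 C=4 D=0 ZF=0 PC=4
Step 13: PC=4 exec 'SUB A, 1'. After: A=2 B=65536 C=4 D=0 ZF=0 PC=5
Step 14: PC=5 exec 'JNZ 2'. After: A=2 B=65536 C=4 D=0 ZF=0 PC=2
Step 15: PC=2 exec 'MOV C, 4'. After: A=2 B=65536 C=4 D=0 ZF=0 PC=3
Step 16: PC=3 exec 'MUL B, B'. After: A=2 B=4294967296 C=4 D=0 ZF=0 PC=4
Step 17: PC=4 exec 'SUB A, 1'. After: A=1 B=4294967296 C=4 D=0 ZF=0 PC=5
Step 18: PC=5 exec 'JNZ 2'. After: A=1 B=4294967296 C=4 D=0 ZF=0 PC=2
Step 19: PC=2 exec 'MOV C, 4'. After: A=1 B=4294967296 C=4 D=0 ZF=0 PC=3
Step 20: PC=3 exec 'MUL B, B'. After: A=1 B=18446744073709551616 C=4 D=0 ZF=0 PC=4
Step 21: PC=4 exec 'SUB A, 1'. After: A=0 B=18446744073709551616 C=4 D=0 ZF=1 PC=5
Step 22: PC=5 exec 'JNZ 2'. After: A=0 B=18446744073709551616 C=4 D=0 ZF=1 PC=6
Step 23: PC=6 exec 'ADD D, 2'. After: A=0 B=18446744073709551616 C=4 D=2 ZF=0 PC=7
Step 24: PC=7 exec 'ADD C, 5'. After: A=0 B=18446744073709551616 C=9 D=2 ZF=0 PC=8
Step 25: PC=8 exec 'ADD B, 4'. After: A=0 B=18446744073709551620 C=9 D=2 ZF=0 PC=9
Step 26: PC=9 exec 'HALT'. After: A=0 B=18446744073709551620 C=9 D=2 ZF=0 PC=9 HALTED
Total instructions executed: 26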